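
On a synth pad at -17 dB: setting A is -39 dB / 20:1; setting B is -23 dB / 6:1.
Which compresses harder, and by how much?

A, by 15.9 dB

A: overshoot 22 dB → output overshoot 1.1 dB → GR 20.9 dB.
B: overshoot 6 dB → output overshoot 1 dB → GR 5 dB.
Difference: 15.9 dB in favour of A.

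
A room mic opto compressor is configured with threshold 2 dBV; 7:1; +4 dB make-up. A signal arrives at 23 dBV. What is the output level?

9 dBV

23 dBV sits 21 dB over threshold.
The 21 dB excess becomes 3 dB after 7:1 reduction.
So the level is 2 + 3 = 5 dBV; make-up adds 4 dB, giving 9 dBV.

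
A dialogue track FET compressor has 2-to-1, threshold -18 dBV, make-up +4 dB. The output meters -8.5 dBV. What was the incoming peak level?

Before make-up, the level was -8.5 − 4 = -12.5 dBV.
Post-compression overshoot = -12.5 − (-18) = 5.5 dB.
Undo the ratio: input overshoot = 5.5 × 2 = 11 dB, giving input = -7 dBV.

-7 dBV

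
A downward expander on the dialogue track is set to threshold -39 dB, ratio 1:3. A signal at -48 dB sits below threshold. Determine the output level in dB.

Undershoot = (-39) − (-48) = 9 dB.
At 1:3, that expands to 27 dB under threshold.
Output = -39 − 27 = -66 dB.

-66 dB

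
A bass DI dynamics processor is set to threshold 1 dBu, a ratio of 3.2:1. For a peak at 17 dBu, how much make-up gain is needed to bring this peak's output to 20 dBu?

14 dB

Overshoot 16 dB → 16/3.2 = 5 dB after compression, so the compressed level is 1 + 5 = 6 dBu.
Make-up = target − compressed = 20 − 6 = 14 dB.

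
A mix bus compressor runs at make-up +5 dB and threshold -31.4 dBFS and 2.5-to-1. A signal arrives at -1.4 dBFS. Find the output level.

-1.4 dBFS sits 30 dB over threshold.
2.5:1 compression reduces that to 30/2.5 = 12 dB over.
That puts the output at -19.4 dBFS; make-up adds 5 dB, giving -14.4 dBFS.

-14.4 dBFS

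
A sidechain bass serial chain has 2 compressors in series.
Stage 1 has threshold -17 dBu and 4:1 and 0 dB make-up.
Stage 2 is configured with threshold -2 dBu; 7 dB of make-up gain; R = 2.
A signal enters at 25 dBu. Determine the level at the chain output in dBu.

Stage 1: 42 dB above -17 dBu, reduced 4:1 to 10.5 dB above → -6.5 dBu.
Stage 2: -6.5 dBu is at or below the -2 dBu threshold — no compression; make-up brings it to 0.5 dBu.

0.5 dBu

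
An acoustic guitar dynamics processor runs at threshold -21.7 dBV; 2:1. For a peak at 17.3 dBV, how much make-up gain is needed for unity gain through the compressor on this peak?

19.5 dB

Without make-up, output = threshold + overshoot/2 = -21.7 + 19.5 = -2.2 dBV.
Gap to target: 19.5 dB.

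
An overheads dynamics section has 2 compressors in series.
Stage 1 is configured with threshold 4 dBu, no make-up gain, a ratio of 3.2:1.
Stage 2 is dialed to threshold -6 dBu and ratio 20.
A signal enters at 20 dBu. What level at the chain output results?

Stage 1: 16 dB above 4 dBu, reduced 3.2:1 to 5 dB above → 9 dBu.
Stage 2: 15 dB above -6 dBu, reduced 20:1 to 0.75 dB above → -5.25 dBu.

-5.25 dBu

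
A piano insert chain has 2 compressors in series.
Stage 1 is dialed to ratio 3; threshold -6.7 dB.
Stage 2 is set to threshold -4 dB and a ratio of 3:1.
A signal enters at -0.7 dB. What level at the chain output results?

-4.7 dB

Stage 1: overshoot 6 dB → 6/3 = 2 dB → -4.7 dB.
Stage 2: -4.7 dB ≤ -4 dB, so stage 2 doesn't engage; output -4.7 dB.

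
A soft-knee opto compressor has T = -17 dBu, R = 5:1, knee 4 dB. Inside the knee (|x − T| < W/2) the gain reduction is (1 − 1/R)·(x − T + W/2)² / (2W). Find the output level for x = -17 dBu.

x − T + W/2 = -17 − (-17) + 2 = 2.
GR = (1 − 1/5) × 2² / 8 = 0.8 × 4 / 8 = 0.4 dB.
Output = -17 − 0.4 = -17.4 dBu.

-17.4 dBu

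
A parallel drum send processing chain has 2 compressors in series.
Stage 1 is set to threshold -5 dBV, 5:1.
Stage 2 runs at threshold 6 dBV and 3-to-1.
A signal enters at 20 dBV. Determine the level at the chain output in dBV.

Stage 1: overshoot 25 dB → 25/5 = 5 dB → 0 dBV.
Stage 2: below threshold (0 ≤ 6); passes unchanged; output 0 dBV.

0 dBV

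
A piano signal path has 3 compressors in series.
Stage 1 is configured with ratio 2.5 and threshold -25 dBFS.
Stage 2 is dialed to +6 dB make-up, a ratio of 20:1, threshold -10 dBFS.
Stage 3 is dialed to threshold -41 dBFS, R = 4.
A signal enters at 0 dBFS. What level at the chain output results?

Stage 1: 0 dBFS is 25 dB over -25 dBFS; at 2.5:1 that becomes 10 dB over, giving -15 dBFS.
Stage 2: below threshold (-15 ≤ -10); passes unchanged; make-up brings it to -9 dBFS.
Stage 3: overshoot 32 dB → 32/4 = 8 dB → -33 dBFS.

-33 dBFS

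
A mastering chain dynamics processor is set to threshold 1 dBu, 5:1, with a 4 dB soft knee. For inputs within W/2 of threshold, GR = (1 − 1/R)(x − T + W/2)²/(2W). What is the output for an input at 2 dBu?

x − T + W/2 = 2 − 1 + 2 = 3.
GR = (1 − 1/5) × 3² / 8 = 0.8 × 9 / 8 = 0.9 dB.
Output = 2 − 0.9 = 1.1 dBu.

1.1 dBu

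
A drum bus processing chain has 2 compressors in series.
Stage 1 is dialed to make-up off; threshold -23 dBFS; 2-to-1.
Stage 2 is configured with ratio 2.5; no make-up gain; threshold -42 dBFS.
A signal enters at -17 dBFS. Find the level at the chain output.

-33.2 dBFS

Stage 1: 6 dB above -23 dBFS, reduced 2:1 to 3 dB above → -20 dBFS.
Stage 2: -20 dBFS is 22 dB over -42 dBFS; at 2.5:1 that becomes 8.8 dB over, giving -33.2 dBFS.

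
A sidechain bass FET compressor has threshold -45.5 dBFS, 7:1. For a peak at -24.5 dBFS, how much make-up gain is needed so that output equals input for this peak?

18 dB

Without make-up, output = threshold + overshoot/7 = -45.5 + 3 = -42.5 dBFS.
Gap to target: 18 dB.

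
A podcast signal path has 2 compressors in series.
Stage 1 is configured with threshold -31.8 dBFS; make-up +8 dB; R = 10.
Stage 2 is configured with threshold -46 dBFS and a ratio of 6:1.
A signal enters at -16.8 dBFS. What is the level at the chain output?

-42.05 dBFS

Stage 1: overshoot 15 dB → 15/10 = 1.5 dB → -30.3 dBFS; +8 dB make-up → -22.3 dBFS.
Stage 2: -22.3 dBFS is 23.7 dB over -46 dBFS; at 6:1 that becomes 3.95 dB over, giving -42.05 dBFS.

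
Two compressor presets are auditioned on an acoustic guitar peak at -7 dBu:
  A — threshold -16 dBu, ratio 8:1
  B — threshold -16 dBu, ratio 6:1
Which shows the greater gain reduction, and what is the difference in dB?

A: GR = 9 − 9/8 = 7.875 dB.
B: GR = 9 − 9/6 = 7.5 dB.
A reduces 0.375 dB more.

A, by 0.375 dB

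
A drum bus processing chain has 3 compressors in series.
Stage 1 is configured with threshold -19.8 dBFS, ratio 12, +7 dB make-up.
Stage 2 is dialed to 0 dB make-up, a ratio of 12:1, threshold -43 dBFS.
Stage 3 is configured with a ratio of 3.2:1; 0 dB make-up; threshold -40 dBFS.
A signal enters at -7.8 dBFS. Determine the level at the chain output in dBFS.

Stage 1: overshoot 12 dB → 12/12 = 1 dB → -18.8 dBFS; +7 dB make-up → -11.8 dBFS.
Stage 2: -11.8 dBFS is 31.2 dB over -43 dBFS; at 12:1 that becomes 2.6 dB over, giving -40.4 dBFS.
Stage 3: below threshold (-40.4 ≤ -40); passes unchanged; output -40.4 dBFS.

-40.4 dBFS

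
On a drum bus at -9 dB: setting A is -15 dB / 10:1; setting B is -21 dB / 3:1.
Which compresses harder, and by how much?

A: overshoot 6 dB → output overshoot 0.6 dB → GR 5.4 dB.
B: overshoot 12 dB → output overshoot 4 dB → GR 8 dB.
B applies 2.6 dB more gain reduction.

B, by 2.6 dB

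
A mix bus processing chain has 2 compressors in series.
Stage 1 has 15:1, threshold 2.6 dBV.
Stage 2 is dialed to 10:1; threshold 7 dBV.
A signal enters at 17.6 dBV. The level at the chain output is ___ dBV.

3.6 dBV

Stage 1: overshoot 15 dB → 15/15 = 1 dB → 3.6 dBV.
Stage 2: 3.6 dBV is at or below the 7 dBV threshold — no compression; output 3.6 dBV.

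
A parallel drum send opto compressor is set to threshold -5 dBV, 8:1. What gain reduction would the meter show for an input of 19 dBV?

19 dBV exceeds the threshold by 24 dB.
At 8:1, output sits 24/8 = 3 dB above threshold.
GR = overshoot in − overshoot out = 24 − 3 = 21 dB.

21 dB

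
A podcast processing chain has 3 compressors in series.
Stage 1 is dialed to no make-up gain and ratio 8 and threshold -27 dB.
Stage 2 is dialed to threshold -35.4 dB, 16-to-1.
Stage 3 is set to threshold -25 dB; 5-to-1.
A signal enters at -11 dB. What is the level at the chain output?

-34.75 dB

Stage 1: -11 dB is 16 dB over -27 dB; at 8:1 that becomes 2 dB over, giving -25 dB.
Stage 2: -25 dB is 10.4 dB over -35.4 dB; at 16:1 that becomes 0.65 dB over, giving -34.75 dB.
Stage 3: -34.75 dB ≤ -25 dB, so stage 3 doesn't engage; output -34.75 dB.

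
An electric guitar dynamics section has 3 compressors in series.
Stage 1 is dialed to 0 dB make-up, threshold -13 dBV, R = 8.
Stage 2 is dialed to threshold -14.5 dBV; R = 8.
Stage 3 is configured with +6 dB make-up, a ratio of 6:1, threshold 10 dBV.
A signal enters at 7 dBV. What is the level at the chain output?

-8 dBV

Stage 1: 7 dBV is 20 dB over -13 dBV; at 8:1 that becomes 2.5 dB over, giving -10.5 dBV.
Stage 2: 4 dB above -14.5 dBV, reduced 8:1 to 0.5 dB above → -14 dBV.
Stage 3: -14 dBV is at or below the 10 dBV threshold — no compression; make-up brings it to -8 dBV.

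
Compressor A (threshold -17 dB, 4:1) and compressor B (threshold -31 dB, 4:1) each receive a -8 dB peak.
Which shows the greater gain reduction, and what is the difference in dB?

A: GR = 9 − 9/4 = 6.75 dB.
B: GR = 23 − 23/4 = 17.25 dB.
Difference: 10.5 dB in favour of B.

B, by 10.5 dB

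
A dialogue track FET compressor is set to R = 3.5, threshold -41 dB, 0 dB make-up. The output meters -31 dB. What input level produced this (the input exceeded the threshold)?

-6 dB

That's 10 dB above the -41 dB threshold.
Undo the ratio: input overshoot = 10 × 3.5 = 35 dB, giving input = -6 dB.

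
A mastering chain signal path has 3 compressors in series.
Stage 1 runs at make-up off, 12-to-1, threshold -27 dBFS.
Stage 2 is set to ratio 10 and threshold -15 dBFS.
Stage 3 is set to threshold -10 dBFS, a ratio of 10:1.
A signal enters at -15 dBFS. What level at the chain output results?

-26 dBFS

Stage 1: 12 dB above -27 dBFS, reduced 12:1 to 1 dB above → -26 dBFS.
Stage 2: -26 dBFS ≤ -15 dBFS, so stage 2 doesn't engage; output -26 dBFS.
Stage 3: -26 dBFS ≤ -10 dBFS, so stage 3 doesn't engage; output -26 dBFS.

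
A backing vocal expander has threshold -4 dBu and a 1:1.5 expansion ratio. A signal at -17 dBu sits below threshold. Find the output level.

Undershoot = (-4) − (-17) = 13 dB.
At 1:1.5, that expands to 19.5 dB under threshold.
Output = -4 − 19.5 = -23.5 dBu.

-23.5 dBu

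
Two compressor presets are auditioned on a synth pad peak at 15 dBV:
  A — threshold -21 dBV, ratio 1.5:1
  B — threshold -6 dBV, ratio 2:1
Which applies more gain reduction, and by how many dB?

A, by 1.5 dB

A: overshoot 36 dB → output overshoot 24 dB → GR 12 dB.
B: overshoot 21 dB → output overshoot 10.5 dB → GR 10.5 dB.
A reduces 1.5 dB more.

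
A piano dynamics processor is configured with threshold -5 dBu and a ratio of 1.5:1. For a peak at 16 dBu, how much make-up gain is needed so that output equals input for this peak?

7 dB

The peak compresses to -5 + 21/1.5 = 9 dBu.
To reach 16 dBu requires 16 − 9 = 7 dB of make-up.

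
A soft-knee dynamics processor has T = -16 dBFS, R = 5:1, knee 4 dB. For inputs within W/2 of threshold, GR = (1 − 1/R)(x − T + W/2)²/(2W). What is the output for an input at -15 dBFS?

-15.9 dBFS

x − T + W/2 = -15 − (-16) + 2 = 3.
GR = (1 − 1/5) × 3² / 8 = 0.8 × 9 / 8 = 0.9 dB.
Output = -15 − 0.9 = -15.9 dBFS.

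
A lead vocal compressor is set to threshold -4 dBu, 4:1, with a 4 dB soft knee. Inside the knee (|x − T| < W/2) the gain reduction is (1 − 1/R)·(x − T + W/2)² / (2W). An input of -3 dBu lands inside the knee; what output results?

-3.84375 dBu

x − T + W/2 = -3 − (-4) + 2 = 3.
GR = (1 − 1/4) × 3² / 8 = 0.75 × 9 / 8 = 0.84375 dB.
Output = -3 − 0.84375 = -3.84375 dBu.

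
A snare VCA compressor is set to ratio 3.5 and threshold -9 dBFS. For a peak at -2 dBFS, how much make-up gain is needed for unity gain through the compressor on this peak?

Without make-up, output = threshold + overshoot/3.5 = -9 + 2 = -7 dBFS.
Gap to target: 5 dB.

5 dB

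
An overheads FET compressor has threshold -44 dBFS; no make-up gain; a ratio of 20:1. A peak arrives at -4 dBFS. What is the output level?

-42 dBFS

-4 dBFS sits 40 dB over threshold.
The 40 dB excess becomes 2 dB after 20:1 reduction.
So the level is -44 + 2 = -42 dBFS.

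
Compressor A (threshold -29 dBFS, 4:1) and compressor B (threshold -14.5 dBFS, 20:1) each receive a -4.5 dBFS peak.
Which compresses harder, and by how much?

A: 24.5 dB over, compressed to 6.125 dB over, so 18.375 dB of GR.
B: 10 dB over, compressed to 0.5 dB over, so 9.5 dB of GR.
Difference: 8.875 dB in favour of A.

A, by 8.875 dB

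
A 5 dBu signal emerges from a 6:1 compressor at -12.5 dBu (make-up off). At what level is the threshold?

Gain reduction = 5 − (-12.5) = 17.5 dB; output overshoot = GR / (R − 1) = 17.5 / 5 = 3.5 dB.
Threshold = output − output overshoot = -12.5 − 3.5 = -16 dBu.

-16 dBu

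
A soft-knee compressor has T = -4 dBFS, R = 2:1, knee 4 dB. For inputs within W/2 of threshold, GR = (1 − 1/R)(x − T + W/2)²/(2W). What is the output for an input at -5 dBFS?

-5.0625 dBFS

x − T + W/2 = -5 − (-4) + 2 = 1.
GR = (1 − 1/2) × 1² / 8 = 0.5 × 1 / 8 = 0.0625 dB.
Output = -5 − 0.0625 = -5.0625 dBFS.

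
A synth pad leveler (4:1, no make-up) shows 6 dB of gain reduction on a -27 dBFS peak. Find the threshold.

-35 dBFS

Let T be the threshold. Output overshoot = (input overshoot)/R, so -33 − T = (-27 − T)/4.
4·(-33 − T) = -27 − T → 3·T = -132 − (-27) = -105.
T = -105/3 = -35 dBFS.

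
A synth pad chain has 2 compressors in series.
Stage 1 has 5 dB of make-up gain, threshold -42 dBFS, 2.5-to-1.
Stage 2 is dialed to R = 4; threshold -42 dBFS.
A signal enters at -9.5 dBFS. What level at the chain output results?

-37.5 dBFS

Stage 1: 32.5 dB above -42 dBFS, reduced 2.5:1 to 13 dB above → -29 dBFS; +5 dB make-up → -24 dBFS.
Stage 2: overshoot 18 dB → 18/4 = 4.5 dB → -37.5 dBFS.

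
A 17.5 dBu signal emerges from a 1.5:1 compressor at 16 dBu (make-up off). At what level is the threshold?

Let T be the threshold. Output overshoot = (input overshoot)/R, so 16 − T = (17.5 − T)/1.5.
1.5·(16 − T) = 17.5 − T → 0.5·T = 24 − 17.5 = 6.5.
T = 6.5/0.5 = 13 dBu.

13 dBu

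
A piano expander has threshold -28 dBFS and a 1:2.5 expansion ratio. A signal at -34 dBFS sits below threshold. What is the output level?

-43 dBFS

Undershoot = (-28) − (-34) = 6 dB.
At 1:2.5, that expands to 15 dB under threshold.
Output = -28 − 15 = -43 dBFS.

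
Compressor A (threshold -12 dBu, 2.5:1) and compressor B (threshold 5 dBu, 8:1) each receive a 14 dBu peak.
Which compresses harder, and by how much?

A: overshoot 26 dB → output overshoot 10.4 dB → GR 15.6 dB.
B: overshoot 9 dB → output overshoot 1.125 dB → GR 7.875 dB.
A applies 7.725 dB more gain reduction.

A, by 7.725 dB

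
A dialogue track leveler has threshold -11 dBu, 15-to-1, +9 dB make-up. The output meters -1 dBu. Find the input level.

4 dBu

Stripping the +9 dB make-up gives -10 dBu at the gain stage.
Post-compression overshoot = -10 − (-11) = 1 dB.
Before 15:1 compression the overshoot was 1 × 15 = 15 dB, so input = -11 + 15 = 4 dBu.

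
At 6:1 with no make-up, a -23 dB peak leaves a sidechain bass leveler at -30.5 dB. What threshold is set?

-32 dB

Input is 9 dB above T (since output overshoot × R = input overshoot: (-30.5 − T)·6 = -23 − T gives T = -32 dB).
Check: -32 + (-23 − (-32))/6 = -32 + 1.5 = -30.5 dB. ✓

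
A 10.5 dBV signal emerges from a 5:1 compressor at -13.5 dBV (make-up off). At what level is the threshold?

Gain reduction = 10.5 − (-13.5) = 24 dB; output overshoot = GR / (R − 1) = 24 / 4 = 6 dB.
Threshold = output − output overshoot = -13.5 − 6 = -19.5 dBV.

-19.5 dBV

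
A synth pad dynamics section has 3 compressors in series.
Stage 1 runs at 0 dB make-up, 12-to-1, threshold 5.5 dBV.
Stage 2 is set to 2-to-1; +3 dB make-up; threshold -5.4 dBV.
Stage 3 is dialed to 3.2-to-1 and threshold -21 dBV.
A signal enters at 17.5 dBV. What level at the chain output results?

-13.328125 dBV

Stage 1: 12 dB above 5.5 dBV, reduced 12:1 to 1 dB above → 6.5 dBV.
Stage 2: overshoot 11.9 dB → 11.9/2 = 5.95 dB → 0.55 dBV; +3 dB make-up → 3.55 dBV.
Stage 3: 24.55 dB above -21 dBV, reduced 3.2:1 to 7.671875 dB above → -13.328125 dBV.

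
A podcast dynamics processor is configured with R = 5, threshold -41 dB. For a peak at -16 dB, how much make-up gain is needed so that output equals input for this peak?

20 dB

The peak compresses to -41 + 25/5 = -36 dB.
To reach -16 dB requires -16 − (-36) = 20 dB of make-up.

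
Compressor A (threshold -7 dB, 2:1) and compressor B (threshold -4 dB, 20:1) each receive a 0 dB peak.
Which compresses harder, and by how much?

B, by 0.3 dB

A: 7 dB over, compressed to 3.5 dB over, so 3.5 dB of GR.
B: 4 dB over, compressed to 0.2 dB over, so 3.8 dB of GR.
B applies 0.3 dB more gain reduction.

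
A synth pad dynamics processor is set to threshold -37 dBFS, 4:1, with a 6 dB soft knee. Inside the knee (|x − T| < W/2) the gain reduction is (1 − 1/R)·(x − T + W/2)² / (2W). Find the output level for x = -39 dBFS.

-39.0625 dBFS

x − T + W/2 = -39 − (-37) + 3 = 1.
GR = (1 − 1/4) × 1² / 12 = 0.75 × 1 / 12 = 0.0625 dB.
Output = -39 − 0.0625 = -39.0625 dBFS.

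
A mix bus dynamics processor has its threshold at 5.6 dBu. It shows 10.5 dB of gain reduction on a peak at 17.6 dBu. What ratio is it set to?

Input overshoot = 17.6 − 5.6 = 12 dB.
Output overshoot = 12 − 10.5 = 1.5 dB.
Ratio = input overshoot / output overshoot = 12 / 1.5 = 8.

8:1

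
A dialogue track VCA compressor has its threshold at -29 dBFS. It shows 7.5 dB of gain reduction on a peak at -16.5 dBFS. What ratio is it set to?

2.5:1

Input overshoot = -16.5 − (-29) = 12.5 dB.
Output overshoot = 12.5 − 7.5 = 5 dB.
Ratio = input overshoot / output overshoot = 12.5 / 5 = 2.5.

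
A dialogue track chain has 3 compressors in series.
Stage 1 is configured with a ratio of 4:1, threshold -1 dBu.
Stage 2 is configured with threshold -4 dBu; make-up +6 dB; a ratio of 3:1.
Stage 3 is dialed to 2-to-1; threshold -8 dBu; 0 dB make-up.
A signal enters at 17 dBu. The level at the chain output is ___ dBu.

-1.75 dBu

Stage 1: 17 dBu is 18 dB over -1 dBu; at 4:1 that becomes 4.5 dB over, giving 3.5 dBu.
Stage 2: 3.5 dBu is 7.5 dB over -4 dBu; at 3:1 that becomes 2.5 dB over, giving -1.5 dBu; +6 dB make-up → 4.5 dBu.
Stage 3: 4.5 dBu is 12.5 dB over -8 dBu; at 2:1 that becomes 6.25 dB over, giving -1.75 dBu.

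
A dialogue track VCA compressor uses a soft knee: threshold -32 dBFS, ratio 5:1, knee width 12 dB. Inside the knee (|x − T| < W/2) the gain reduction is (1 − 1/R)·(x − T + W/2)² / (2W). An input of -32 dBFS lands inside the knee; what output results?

-33.2 dBFS

x − T + W/2 = -32 − (-32) + 6 = 6.
GR = (1 − 1/5) × 6² / 24 = 0.8 × 36 / 24 = 1.2 dB.
Output = -32 − 1.2 = -33.2 dBFS.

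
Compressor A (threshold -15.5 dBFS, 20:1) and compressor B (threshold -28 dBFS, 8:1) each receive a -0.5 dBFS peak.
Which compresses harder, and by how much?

A: 15 dB over, compressed to 0.75 dB over, so 14.25 dB of GR.
B: 27.5 dB over, compressed to 3.4375 dB over, so 24.0625 dB of GR.
B applies 9.8125 dB more gain reduction.

B, by 9.8125 dB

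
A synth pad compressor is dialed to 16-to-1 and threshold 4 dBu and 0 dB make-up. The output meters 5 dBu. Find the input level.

That's 1 dB above the 4 dBu threshold.
Before 16:1 compression the overshoot was 1 × 16 = 16 dB, so input = 4 + 16 = 20 dBu.

20 dBu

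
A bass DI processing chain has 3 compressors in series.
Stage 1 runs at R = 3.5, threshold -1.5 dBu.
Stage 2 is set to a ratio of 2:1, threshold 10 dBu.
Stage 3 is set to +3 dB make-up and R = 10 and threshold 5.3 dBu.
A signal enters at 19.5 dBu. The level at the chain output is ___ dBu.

Stage 1: 19.5 dBu is 21 dB over -1.5 dBu; at 3.5:1 that becomes 6 dB over, giving 4.5 dBu.
Stage 2: below threshold (4.5 ≤ 10); passes unchanged; output 4.5 dBu.
Stage 3: 4.5 dBu ≤ 5.3 dBu, so stage 3 doesn't engage; make-up brings it to 7.5 dBu.

7.5 dBu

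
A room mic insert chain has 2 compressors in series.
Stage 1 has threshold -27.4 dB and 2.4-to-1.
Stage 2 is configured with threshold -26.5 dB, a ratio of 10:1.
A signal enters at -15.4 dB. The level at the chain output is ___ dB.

Stage 1: overshoot 12 dB → 12/2.4 = 5 dB → -22.4 dB.
Stage 2: -22.4 dB is 4.1 dB over -26.5 dB; at 10:1 that becomes 0.41 dB over, giving -26.09 dB.

-26.09 dB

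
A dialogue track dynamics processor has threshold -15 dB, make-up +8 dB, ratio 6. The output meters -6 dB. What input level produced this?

Before make-up, the level was -6 − 8 = -14 dB.
The compressed level sits -14 − (-15) = 1 dB over threshold.
Input overshoot = R × output overshoot = 6 dB → input = -15 + 6 = -9 dB.

-9 dB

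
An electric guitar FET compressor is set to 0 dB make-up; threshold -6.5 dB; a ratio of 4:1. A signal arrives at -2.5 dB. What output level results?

-2.5 dB sits 4 dB over threshold.
The 4 dB excess becomes 1 dB after 4:1 reduction.
That puts the output at -5.5 dB.

-5.5 dB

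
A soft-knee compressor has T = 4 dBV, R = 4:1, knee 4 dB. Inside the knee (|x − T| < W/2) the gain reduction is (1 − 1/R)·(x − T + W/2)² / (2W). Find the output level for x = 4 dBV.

x − T + W/2 = 4 − 4 + 2 = 2.
GR = (1 − 1/4) × 2² / 8 = 0.75 × 4 / 8 = 0.375 dB.
Output = 4 − 0.375 = 3.625 dBV.

3.625 dBV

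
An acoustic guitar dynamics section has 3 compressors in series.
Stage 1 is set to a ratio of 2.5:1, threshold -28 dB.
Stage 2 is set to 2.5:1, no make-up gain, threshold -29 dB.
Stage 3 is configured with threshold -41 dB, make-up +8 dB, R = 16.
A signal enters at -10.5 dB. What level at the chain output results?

Stage 1: -10.5 dB is 17.5 dB over -28 dB; at 2.5:1 that becomes 7 dB over, giving -21 dB.
Stage 2: -21 dB is 8 dB over -29 dB; at 2.5:1 that becomes 3.2 dB over, giving -25.8 dB.
Stage 3: 15.2 dB above -41 dB, reduced 16:1 to 0.95 dB above → -40.05 dB; +8 dB make-up → -32.05 dB.

-32.05 dB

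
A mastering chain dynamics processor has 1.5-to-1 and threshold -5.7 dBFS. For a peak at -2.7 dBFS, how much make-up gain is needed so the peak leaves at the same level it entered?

Overshoot 3 dB → 3/1.5 = 2 dB after compression, so the compressed level is -5.7 + 2 = -3.7 dBFS.
Make-up = target − compressed = -2.7 − (-3.7) = 1 dB.

1 dB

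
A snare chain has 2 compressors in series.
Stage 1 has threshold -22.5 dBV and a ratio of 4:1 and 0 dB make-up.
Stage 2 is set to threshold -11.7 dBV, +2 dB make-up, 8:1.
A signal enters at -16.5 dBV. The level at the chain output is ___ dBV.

Stage 1: overshoot 6 dB → 6/4 = 1.5 dB → -21 dBV.
Stage 2: -21 dBV is at or below the -11.7 dBV threshold — no compression; make-up brings it to -19 dBV.

-19 dBV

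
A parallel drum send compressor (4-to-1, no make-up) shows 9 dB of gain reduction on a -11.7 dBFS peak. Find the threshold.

-23.7 dBFS

Gain reduction = -11.7 − (-20.7) = 9 dB; output overshoot = GR / (R − 1) = 9 / 3 = 3 dB.
Threshold = output − output overshoot = -20.7 − 3 = -23.7 dBFS.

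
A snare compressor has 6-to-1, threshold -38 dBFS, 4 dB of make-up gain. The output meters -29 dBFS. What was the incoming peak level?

-8 dBFS

Remove make-up: -29 − 4 = -33 dBFS.
Post-compression overshoot = -33 − (-38) = 5 dB.
Before 6:1 compression the overshoot was 5 × 6 = 30 dB, so input = -38 + 30 = -8 dBFS.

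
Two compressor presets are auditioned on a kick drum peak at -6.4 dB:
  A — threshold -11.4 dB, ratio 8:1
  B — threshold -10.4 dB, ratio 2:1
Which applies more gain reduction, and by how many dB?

A, by 2.375 dB

A: overshoot 5 dB → output overshoot 0.625 dB → GR 4.375 dB.
B: overshoot 4 dB → output overshoot 2 dB → GR 2 dB.
A applies 2.375 dB more gain reduction.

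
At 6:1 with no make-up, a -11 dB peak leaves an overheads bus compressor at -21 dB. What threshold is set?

-23 dB

Gain reduction = -11 − (-21) = 10 dB; output overshoot = GR / (R − 1) = 10 / 5 = 2 dB.
Threshold = output − output overshoot = -21 − 2 = -23 dB.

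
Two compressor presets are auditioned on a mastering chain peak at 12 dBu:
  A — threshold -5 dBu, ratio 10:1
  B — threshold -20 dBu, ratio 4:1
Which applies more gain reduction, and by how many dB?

A: 17 dB over, compressed to 1.7 dB over, so 15.3 dB of GR.
B: 32 dB over, compressed to 8 dB over, so 24 dB of GR.
B applies 8.7 dB more gain reduction.

B, by 8.7 dB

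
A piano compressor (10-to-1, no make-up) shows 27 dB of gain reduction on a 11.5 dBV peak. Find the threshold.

Let T be the threshold. Output overshoot = (input overshoot)/R, so -15.5 − T = (11.5 − T)/10.
10·(-15.5 − T) = 11.5 − T → 9·T = -155 − 11.5 = -166.5.
T = -166.5/9 = -18.5 dBV.

-18.5 dBV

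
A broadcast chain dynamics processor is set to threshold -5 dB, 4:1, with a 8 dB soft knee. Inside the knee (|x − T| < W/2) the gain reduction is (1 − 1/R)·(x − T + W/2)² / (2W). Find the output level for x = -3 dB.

x − T + W/2 = -3 − (-5) + 4 = 6.
GR = (1 − 1/4) × 6² / 16 = 0.75 × 36 / 16 = 1.6875 dB.
Output = -3 − 1.6875 = -4.6875 dB.

-4.6875 dB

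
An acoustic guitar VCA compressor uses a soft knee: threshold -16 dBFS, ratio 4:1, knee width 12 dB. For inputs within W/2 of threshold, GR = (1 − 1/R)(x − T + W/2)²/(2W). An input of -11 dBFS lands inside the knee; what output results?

x − T + W/2 = -11 − (-16) + 6 = 11.
GR = (1 − 1/4) × 11² / 24 = 0.75 × 121 / 24 = 3.78125 dB.
Output = -11 − 3.78125 = -14.78125 dBFS.

-14.78125 dBFS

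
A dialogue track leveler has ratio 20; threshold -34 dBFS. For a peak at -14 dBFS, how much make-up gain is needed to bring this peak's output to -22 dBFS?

The peak compresses to -34 + 20/20 = -33 dBFS.
To reach -22 dBFS requires -22 − (-33) = 11 dB of make-up.

11 dB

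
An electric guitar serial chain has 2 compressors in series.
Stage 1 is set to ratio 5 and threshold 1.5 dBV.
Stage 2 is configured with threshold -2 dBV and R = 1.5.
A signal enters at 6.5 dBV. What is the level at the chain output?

1 dBV

Stage 1: 6.5 dBV is 5 dB over 1.5 dBV; at 5:1 that becomes 1 dB over, giving 2.5 dBV.
Stage 2: 4.5 dB above -2 dBV, reduced 1.5:1 to 3 dB above → 1 dBV.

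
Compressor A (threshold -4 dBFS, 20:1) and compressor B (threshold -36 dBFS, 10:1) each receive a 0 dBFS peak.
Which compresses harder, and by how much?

B, by 28.6 dB

A: overshoot 4 dB → output overshoot 0.2 dB → GR 3.8 dB.
B: overshoot 36 dB → output overshoot 3.6 dB → GR 32.4 dB.
B reduces 28.6 dB more.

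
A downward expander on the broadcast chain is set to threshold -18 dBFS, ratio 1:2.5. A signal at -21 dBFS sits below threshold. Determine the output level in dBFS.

-25.5 dBFS

Undershoot = (-18) − (-21) = 3 dB.
At 1:2.5, that expands to 7.5 dB under threshold.
Output = -18 − 7.5 = -25.5 dBFS.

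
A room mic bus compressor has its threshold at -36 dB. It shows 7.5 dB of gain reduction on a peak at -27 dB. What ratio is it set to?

6:1

Input overshoot = -27 − (-36) = 9 dB.
Output overshoot = 9 − 7.5 = 1.5 dB.
Ratio = input overshoot / output overshoot = 9 / 1.5 = 6.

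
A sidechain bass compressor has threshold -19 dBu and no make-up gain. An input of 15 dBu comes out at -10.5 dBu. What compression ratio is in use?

Input overshoot = 15 − (-19) = 34 dB; output overshoot = -10.5 − (-19) = 8.5 dB.
Ratio = 34 / 8.5 = 4.

4:1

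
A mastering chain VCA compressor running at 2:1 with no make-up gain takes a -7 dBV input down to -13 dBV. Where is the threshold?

Input is 12 dB above T (since output overshoot × R = input overshoot: (-13 − T)·2 = -7 − T gives T = -19 dBV).
Check: -19 + (-7 − (-19))/2 = -19 + 6 = -13 dBV. ✓

-19 dBV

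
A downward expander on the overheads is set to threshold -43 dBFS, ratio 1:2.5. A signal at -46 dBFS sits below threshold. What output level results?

-50.5 dBFS

Undershoot = (-43) − (-46) = 3 dB.
At 1:2.5, that expands to 7.5 dB under threshold.
Output = -43 − 7.5 = -50.5 dBFS.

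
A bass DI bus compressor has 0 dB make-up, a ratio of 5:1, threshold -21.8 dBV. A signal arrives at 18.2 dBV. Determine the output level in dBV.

-13.8 dBV

The input is 40 dB above the -21.8 dBV threshold.
At 5:1 the overshoot is divided by 5, leaving 8 dB above threshold.
That puts the output at -13.8 dBV.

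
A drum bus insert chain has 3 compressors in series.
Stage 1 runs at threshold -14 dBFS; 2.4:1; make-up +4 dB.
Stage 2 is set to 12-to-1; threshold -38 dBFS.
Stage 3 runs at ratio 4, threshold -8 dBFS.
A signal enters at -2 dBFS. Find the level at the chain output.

Stage 1: 12 dB above -14 dBFS, reduced 2.4:1 to 5 dB above → -9 dBFS; +4 dB make-up → -5 dBFS.
Stage 2: overshoot 33 dB → 33/12 = 2.75 dB → -35.25 dBFS.
Stage 3: below threshold (-35.25 ≤ -8); passes unchanged; output -35.25 dBFS.

-35.25 dBFS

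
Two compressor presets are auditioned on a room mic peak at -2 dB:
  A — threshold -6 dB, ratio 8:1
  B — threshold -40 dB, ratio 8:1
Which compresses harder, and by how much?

B, by 29.75 dB

A: 4 dB over, compressed to 0.5 dB over, so 3.5 dB of GR.
B: 38 dB over, compressed to 4.75 dB over, so 33.25 dB of GR.
B applies 29.75 dB more gain reduction.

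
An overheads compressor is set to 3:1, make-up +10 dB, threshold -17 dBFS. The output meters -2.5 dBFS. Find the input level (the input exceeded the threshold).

-3.5 dBFS

Before make-up, the level was -2.5 − 10 = -12.5 dBFS.
The compressed level sits -12.5 − (-17) = 4.5 dB over threshold.
Input overshoot = R × output overshoot = 13.5 dB → input = -17 + 13.5 = -3.5 dBFS.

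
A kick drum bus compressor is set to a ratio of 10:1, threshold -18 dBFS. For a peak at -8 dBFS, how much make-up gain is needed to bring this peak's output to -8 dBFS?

Overshoot 10 dB → 10/10 = 1 dB after compression, so the compressed level is -18 + 1 = -17 dBFS.
Make-up = target − compressed = -8 − (-17) = 9 dB.

9 dB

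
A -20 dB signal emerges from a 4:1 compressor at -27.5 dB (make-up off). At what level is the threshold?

-30 dB

Gain reduction = -20 − (-27.5) = 7.5 dB; output overshoot = GR / (R − 1) = 7.5 / 3 = 2.5 dB.
Threshold = output − output overshoot = -27.5 − 2.5 = -30 dB.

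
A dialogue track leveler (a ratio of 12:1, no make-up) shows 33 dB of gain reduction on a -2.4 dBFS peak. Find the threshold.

-38.4 dBFS

Gain reduction = -2.4 − (-35.4) = 33 dB; output overshoot = GR / (R − 1) = 33 / 11 = 3 dB.
Threshold = output − output overshoot = -35.4 − 3 = -38.4 dBFS.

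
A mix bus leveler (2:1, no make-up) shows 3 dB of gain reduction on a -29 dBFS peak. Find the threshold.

-35 dBFS

Gain reduction = -29 − (-32) = 3 dB; output overshoot = GR / (R − 1) = 3 / 1 = 3 dB.
Threshold = output − output overshoot = -32 − 3 = -35 dBFS.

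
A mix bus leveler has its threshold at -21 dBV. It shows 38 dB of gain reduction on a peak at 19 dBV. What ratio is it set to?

20:1

Input overshoot = 19 − (-21) = 40 dB.
Output overshoot = 40 − 38 = 2 dB.
Ratio = input overshoot / output overshoot = 40 / 2 = 20.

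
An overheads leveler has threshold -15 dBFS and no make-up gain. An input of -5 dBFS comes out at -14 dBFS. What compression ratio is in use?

Input overshoot = -5 − (-15) = 10 dB; output overshoot = -14 − (-15) = 1 dB.
Ratio = 10 / 1 = 10.

10:1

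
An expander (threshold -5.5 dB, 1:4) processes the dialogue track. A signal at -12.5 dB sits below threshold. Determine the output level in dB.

The input is 7 dB below the -5.5 dB threshold.
A 1:4 expander multiplies undershoot by 4: 7 × 4 = 28 dB below threshold.
Output = -5.5 − 28 = -33.5 dB.

-33.5 dB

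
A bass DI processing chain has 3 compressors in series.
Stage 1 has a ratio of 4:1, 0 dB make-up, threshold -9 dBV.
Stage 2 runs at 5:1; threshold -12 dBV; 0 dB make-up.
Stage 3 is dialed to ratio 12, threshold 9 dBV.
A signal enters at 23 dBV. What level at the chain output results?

Stage 1: 32 dB above -9 dBV, reduced 4:1 to 8 dB above → -1 dBV.
Stage 2: 11 dB above -12 dBV, reduced 5:1 to 2.2 dB above → -9.8 dBV.
Stage 3: below threshold (-9.8 ≤ 9); passes unchanged; output -9.8 dBV.

-9.8 dBV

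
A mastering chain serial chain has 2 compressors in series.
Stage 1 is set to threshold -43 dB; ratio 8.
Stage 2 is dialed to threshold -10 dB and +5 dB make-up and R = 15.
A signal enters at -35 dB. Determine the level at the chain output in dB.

-37 dB

Stage 1: -35 dB is 8 dB over -43 dB; at 8:1 that becomes 1 dB over, giving -42 dB.
Stage 2: -42 dB ≤ -10 dB, so stage 2 doesn't engage; make-up brings it to -37 dB.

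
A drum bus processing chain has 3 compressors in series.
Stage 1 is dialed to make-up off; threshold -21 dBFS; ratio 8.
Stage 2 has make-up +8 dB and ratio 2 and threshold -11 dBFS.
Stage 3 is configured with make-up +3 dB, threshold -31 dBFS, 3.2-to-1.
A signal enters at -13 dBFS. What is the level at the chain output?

-22.0625 dBFS

Stage 1: 8 dB above -21 dBFS, reduced 8:1 to 1 dB above → -20 dBFS.
Stage 2: below threshold (-20 ≤ -11); passes unchanged; make-up brings it to -12 dBFS.
Stage 3: overshoot 19 dB → 19/3.2 = 5.9375 dB → -25.0625 dBFS; +3 dB make-up → -22.0625 dBFS.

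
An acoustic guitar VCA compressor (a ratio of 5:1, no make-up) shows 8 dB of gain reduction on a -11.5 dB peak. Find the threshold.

Let T be the threshold. Output overshoot = (input overshoot)/R, so -19.5 − T = (-11.5 − T)/5.
5·(-19.5 − T) = -11.5 − T → 4·T = -97.5 − (-11.5) = -86.
T = -86/4 = -21.5 dB.

-21.5 dB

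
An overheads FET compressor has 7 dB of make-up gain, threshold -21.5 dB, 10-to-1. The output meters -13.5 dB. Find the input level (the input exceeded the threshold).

-11.5 dB

Remove make-up: -13.5 − 7 = -20.5 dB.
Post-compression overshoot = -20.5 − (-21.5) = 1 dB.
Undo the ratio: input overshoot = 1 × 10 = 10 dB, giving input = -11.5 dB.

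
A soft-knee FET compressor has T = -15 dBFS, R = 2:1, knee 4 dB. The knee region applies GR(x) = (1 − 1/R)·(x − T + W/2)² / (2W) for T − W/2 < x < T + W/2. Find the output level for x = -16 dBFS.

-16.0625 dBFS

x − T + W/2 = -16 − (-15) + 2 = 1.
GR = (1 − 1/2) × 1² / 8 = 0.5 × 1 / 8 = 0.0625 dB.
Output = -16 − 0.0625 = -16.0625 dBFS.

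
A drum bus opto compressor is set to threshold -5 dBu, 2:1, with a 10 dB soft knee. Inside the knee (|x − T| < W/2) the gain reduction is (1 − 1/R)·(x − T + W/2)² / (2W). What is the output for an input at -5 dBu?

x − T + W/2 = -5 − (-5) + 5 = 5.
GR = (1 − 1/2) × 5² / 20 = 0.5 × 25 / 20 = 0.625 dB.
Output = -5 − 0.625 = -5.625 dBu.

-5.625 dBu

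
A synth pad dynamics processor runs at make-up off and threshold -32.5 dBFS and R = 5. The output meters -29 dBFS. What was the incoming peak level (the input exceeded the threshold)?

That's 3.5 dB above the -32.5 dBFS threshold.
Input overshoot = R × output overshoot = 17.5 dB → input = -32.5 + 17.5 = -15 dBFS.

-15 dBFS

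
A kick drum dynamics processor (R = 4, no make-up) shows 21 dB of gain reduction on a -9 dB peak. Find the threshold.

Let T be the threshold. Output overshoot = (input overshoot)/R, so -30 − T = (-9 − T)/4.
4·(-30 − T) = -9 − T → 3·T = -120 − (-9) = -111.
T = -111/3 = -37 dB.

-37 dB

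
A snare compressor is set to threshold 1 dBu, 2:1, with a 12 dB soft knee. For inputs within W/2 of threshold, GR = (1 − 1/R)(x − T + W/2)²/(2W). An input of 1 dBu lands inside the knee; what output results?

0.25 dBu

x − T + W/2 = 1 − 1 + 6 = 6.
GR = (1 − 1/2) × 6² / 24 = 0.5 × 36 / 24 = 0.75 dB.
Output = 1 − 0.75 = 0.25 dBu.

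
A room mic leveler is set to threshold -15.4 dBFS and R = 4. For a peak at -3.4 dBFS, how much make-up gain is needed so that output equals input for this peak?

Overshoot 12 dB → 12/4 = 3 dB after compression, so the compressed level is -15.4 + 3 = -12.4 dBFS.
Make-up = target − compressed = -3.4 − (-12.4) = 9 dB.

9 dB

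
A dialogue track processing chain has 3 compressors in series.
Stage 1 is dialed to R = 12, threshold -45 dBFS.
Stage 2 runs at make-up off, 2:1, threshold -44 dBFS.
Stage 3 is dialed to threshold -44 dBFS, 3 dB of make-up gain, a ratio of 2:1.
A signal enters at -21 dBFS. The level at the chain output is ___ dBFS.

-40.75 dBFS

Stage 1: -21 dBFS is 24 dB over -45 dBFS; at 12:1 that becomes 2 dB over, giving -43 dBFS.
Stage 2: -43 dBFS is 1 dB over -44 dBFS; at 2:1 that becomes 0.5 dB over, giving -43.5 dBFS.
Stage 3: 0.5 dB above -44 dBFS, reduced 2:1 to 0.25 dB above → -43.75 dBFS; +3 dB make-up → -40.75 dBFS.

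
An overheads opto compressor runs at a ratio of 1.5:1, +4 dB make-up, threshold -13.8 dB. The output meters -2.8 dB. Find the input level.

Before make-up, the level was -2.8 − 4 = -6.8 dB.
The compressed level sits -6.8 − (-13.8) = 7 dB over threshold.
Undo the ratio: input overshoot = 7 × 1.5 = 10.5 dB, giving input = -3.3 dB.

-3.3 dB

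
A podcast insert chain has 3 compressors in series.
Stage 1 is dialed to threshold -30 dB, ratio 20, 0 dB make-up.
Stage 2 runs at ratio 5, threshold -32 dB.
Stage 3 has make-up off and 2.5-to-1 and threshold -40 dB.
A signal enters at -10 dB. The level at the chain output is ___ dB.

Stage 1: -10 dB is 20 dB over -30 dB; at 20:1 that becomes 1 dB over, giving -29 dB.
Stage 2: 3 dB above -32 dB, reduced 5:1 to 0.6 dB above → -31.4 dB.
Stage 3: 8.6 dB above -40 dB, reduced 2.5:1 to 3.44 dB above → -36.56 dB.

-36.56 dB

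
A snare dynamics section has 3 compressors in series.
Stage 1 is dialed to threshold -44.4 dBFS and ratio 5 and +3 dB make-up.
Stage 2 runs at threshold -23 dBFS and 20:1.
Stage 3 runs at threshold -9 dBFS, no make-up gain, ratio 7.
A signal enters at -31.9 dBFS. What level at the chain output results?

-38.9 dBFS

Stage 1: -31.9 dBFS is 12.5 dB over -44.4 dBFS; at 5:1 that becomes 2.5 dB over, giving -41.9 dBFS; +3 dB make-up → -38.9 dBFS.
Stage 2: -38.9 dBFS is at or below the -23 dBFS threshold — no compression; output -38.9 dBFS.
Stage 3: below threshold (-38.9 ≤ -9); passes unchanged; output -38.9 dBFS.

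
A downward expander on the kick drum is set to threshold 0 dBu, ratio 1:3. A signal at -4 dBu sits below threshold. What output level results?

Below threshold, a 1:3 expander applies gain = (3−1)×(T − x) of attenuation.
(3−1) × 4 = 8 dB, so output = -4 − 8 = -12 dBu.

-12 dBu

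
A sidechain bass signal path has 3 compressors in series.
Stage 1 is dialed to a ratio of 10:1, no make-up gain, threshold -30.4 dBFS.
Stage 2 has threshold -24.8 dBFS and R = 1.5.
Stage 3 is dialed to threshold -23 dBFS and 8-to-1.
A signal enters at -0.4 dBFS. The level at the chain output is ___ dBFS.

Stage 1: overshoot 30 dB → 30/10 = 3 dB → -27.4 dBFS.
Stage 2: below threshold (-27.4 ≤ -24.8); passes unchanged; output -27.4 dBFS.
Stage 3: -27.4 dBFS is at or below the -23 dBFS threshold — no compression; output -27.4 dBFS.

-27.4 dBFS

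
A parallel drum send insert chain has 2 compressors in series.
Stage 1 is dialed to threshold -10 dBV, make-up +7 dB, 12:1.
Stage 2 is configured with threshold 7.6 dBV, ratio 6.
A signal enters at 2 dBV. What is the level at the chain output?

-2 dBV

Stage 1: overshoot 12 dB → 12/12 = 1 dB → -9 dBV; +7 dB make-up → -2 dBV.
Stage 2: below threshold (-2 ≤ 7.6); passes unchanged; output -2 dBV.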